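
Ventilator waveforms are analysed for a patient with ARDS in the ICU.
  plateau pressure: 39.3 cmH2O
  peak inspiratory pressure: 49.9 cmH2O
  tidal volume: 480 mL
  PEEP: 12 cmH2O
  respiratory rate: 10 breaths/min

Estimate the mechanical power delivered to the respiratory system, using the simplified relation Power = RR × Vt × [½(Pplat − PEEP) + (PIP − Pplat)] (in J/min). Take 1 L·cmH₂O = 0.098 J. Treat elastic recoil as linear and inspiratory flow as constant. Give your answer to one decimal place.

Per-breath work = Vt × [½(Pplat−PEEP) + (PIP−Pplat)] = 0.480 × [0.5×27.3 + 10.6] = 0.480 × 24.25 = 11.64 L·cmH2O.
Power = 10 × 11.64 = 116.4 L·cmH2O/min.
× 0.098 J/(L·cmH2O) → 11.407 J/min.

11.4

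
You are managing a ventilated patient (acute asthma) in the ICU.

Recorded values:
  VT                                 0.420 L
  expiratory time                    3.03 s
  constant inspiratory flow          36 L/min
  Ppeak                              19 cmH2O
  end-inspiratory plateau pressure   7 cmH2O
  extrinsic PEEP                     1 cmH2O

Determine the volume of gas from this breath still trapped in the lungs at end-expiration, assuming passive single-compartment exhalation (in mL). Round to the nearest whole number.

Flow: 36 L/min ÷ 60 = 0.6 L/s.
R = (PIP − Pplat)/V̇ = (19 − 7) / 0.6 = 12.0/0.6 = 20.0 cmH2O·s/L.
C = Vt/(Pplat − PEEP) = 420.0 / (7 − 1) = 420.0/6.0 = 70.0 mL/cmH2O.
τ = R × C = 20.0 × 0.07 L/cmH2O = 1.4 s.
Fraction remaining = e^(−Te/τ) = e^(−3.03/1.4) = 0.1148.
Trapped volume = 420.0 × 0.1148 = 48.216 mL.

48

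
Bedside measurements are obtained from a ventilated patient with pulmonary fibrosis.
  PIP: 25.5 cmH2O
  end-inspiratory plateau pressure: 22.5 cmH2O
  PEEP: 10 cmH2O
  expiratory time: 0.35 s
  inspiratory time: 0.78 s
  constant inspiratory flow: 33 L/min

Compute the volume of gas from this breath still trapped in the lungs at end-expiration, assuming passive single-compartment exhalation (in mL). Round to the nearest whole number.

Flow: 33 L/min ÷ 60 = 0.55 L/s.
Vt = flow × Ti = 0.55 L/s × 0.78 s × 1000 mL/L = 429.0 mL.
R = (PIP − Pplat)/V̇ = (25.5 − 22.5) / 0.55 = 3.0/0.55 = 5.455 cmH2O·s/L.
C = Vt/(Pplat − PEEP) = 429.0 / (22.5 − 10) = 429.0/12.5 = 34.32 mL/cmH2O.
τ = R × C = 5.455 × 0.03432 L/cmH2O = 0.1872 s.
Fraction remaining = e^(−Te/τ) = e^(−0.35/0.1872) = 0.1542.
Trapped volume = 429.0 × 0.1542 = 66.152 mL.

66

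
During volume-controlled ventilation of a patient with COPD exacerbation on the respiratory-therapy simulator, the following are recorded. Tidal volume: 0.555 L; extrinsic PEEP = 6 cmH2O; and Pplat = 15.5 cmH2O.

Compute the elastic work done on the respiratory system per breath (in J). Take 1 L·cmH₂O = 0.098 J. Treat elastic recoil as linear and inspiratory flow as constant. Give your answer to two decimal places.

0.26

Elastic work ≈ ½ × (Pplat − PEEP) × Vt = 0.5 × (15.5 − 6) × 0.555 L = 0.5 × 9.5 × 0.555 = 2.636 L·cmH2O.
× 0.098 J/(L·cmH2O) → 0.2583 J.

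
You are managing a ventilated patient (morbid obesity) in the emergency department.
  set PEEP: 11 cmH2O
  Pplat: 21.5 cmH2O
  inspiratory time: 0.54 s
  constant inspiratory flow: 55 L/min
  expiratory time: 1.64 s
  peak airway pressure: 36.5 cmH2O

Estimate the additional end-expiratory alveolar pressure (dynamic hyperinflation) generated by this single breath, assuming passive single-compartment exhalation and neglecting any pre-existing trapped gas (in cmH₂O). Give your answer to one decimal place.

1.3

Flow: 55 L/min ÷ 60 = 0.9167 L/s.
Vt = flow × Ti = 0.9167 L/s × 0.54 s × 1000 mL/L = 495.02 mL.
R = (PIP − Pplat)/V̇ = (36.5 − 21.5) / 0.9167 = 15.0/0.9167 = 16.363 cmH2O·s/L.
C = Vt/(Pplat − PEEP) = 495.02 / (21.5 − 11) = 495.02/10.5 = 47.145 mL/cmH2O.
τ = R × C = 16.363 × 0.04715 L/cmH2O = 0.7715 s.
Fraction remaining = e^(−Te/τ) = e^(−1.64/0.7715) = 0.1193; trapped volume = 495.02 × 0.1193 = 59.056 mL.
Additional alveolar pressure from trapping ≈ V_trapped / C = 59.056 / 47.145 = 1.253 cmH2O.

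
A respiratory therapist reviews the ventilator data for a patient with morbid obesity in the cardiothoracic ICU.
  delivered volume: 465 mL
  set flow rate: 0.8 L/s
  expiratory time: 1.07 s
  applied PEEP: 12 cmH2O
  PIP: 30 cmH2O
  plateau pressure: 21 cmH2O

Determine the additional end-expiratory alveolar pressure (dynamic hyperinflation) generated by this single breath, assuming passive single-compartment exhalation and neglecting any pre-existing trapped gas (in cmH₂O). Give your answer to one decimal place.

R = (PIP − Pplat)/V̇ = (30 − 21) / 0.8 = 9.0/0.8 = 11.25 cmH2O·s/L.
C = Vt/(Pplat − PEEP) = 465.0 / (21 − 12) = 465.0/9.0 = 51.667 mL/cmH2O.
τ = R × C = 11.25 × 0.05167 L/cmH2O = 0.5813 s.
Fraction remaining = e^(−Te/τ) = e^(−1.07/0.5813) = 0.1587; trapped volume = 465.0 × 0.1587 = 73.796 mL.
Additional alveolar pressure from trapping ≈ V_trapped / C = 73.796 / 51.667 = 1.428 cmH2O.

1.4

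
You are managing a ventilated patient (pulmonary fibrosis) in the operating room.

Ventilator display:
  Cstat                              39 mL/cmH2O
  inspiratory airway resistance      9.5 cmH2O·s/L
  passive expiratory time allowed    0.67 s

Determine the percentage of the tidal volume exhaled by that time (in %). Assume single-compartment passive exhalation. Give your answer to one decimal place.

83.6

τ = R × C = 9.5 × 39 mL/cmH2O = 9.5 × 0.039 L/cmH2O = 0.3705 s.
Passive exhalation: V(t)/V₀ = e^(−t/τ) = e^(−0.67/0.3705) = 0.1639.
Fraction exhaled = 1 − 0.1639 = 0.8361 → 83.61%.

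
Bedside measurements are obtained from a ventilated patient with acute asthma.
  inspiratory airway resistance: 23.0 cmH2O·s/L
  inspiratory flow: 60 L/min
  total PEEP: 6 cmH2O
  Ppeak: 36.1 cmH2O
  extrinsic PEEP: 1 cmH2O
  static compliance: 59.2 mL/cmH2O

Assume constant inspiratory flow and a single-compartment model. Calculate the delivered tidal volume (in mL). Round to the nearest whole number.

Flow: 60 L/min ÷ 60 = 1 L/s.
Total PEEP = 6 cmH2O (set 1 + intrinsic 5); this is the baseline alveolar pressure.
Equation of motion (constant flow): PIP = Vt/C + R·V̇ + PEEP.
Vt/C = PIP − R·V̇ − PEEP = 36.1 − 23.0 − 6 = 7.1 cmH2O.
Vt = C × 7.1 = 59.2 × 7.1 = 420.32 mL.

420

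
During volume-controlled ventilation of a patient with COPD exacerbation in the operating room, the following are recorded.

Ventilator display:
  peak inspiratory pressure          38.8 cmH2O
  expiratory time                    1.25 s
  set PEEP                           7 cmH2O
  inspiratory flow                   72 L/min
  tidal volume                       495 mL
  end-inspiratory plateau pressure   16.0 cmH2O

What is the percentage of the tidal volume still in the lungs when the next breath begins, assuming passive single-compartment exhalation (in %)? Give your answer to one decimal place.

Flow: 72 L/min ÷ 60 = 1.2 L/s.
R = (PIP − Pplat)/V̇ = (38.8 − 16.0) / 1.2 = 22.8/1.2 = 19.0 cmH2O·s/L.
C = Vt/(Pplat − PEEP) = 495.0 / (16.0 − 7) = 495.0/9.0 = 55.0 mL/cmH2O.
τ = R × C = 19.0 × 0.055 L/cmH2O = 1.045 s.
Fraction remaining at end-expiration = e^(−Te/τ) = e^(−1.25/1.045) = 0.3023 → 30.23%.

30.2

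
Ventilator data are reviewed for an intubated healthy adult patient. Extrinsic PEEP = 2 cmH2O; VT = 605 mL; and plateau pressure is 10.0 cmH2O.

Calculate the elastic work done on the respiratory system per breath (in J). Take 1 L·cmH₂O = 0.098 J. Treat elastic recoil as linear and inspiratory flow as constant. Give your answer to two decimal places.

Elastic work ≈ ½ × (Pplat − PEEP) × Vt = 0.5 × (10.0 − 2) × 0.605 L = 0.5 × 8.0 × 0.605 = 2.42 L·cmH2O.
× 0.098 J/(L·cmH2O) → 0.2372 J.

0.24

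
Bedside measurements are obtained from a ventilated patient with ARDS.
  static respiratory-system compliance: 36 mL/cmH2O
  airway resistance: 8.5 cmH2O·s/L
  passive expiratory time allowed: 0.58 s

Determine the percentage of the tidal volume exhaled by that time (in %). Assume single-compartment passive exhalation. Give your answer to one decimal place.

85.0

τ = R × C = 8.5 × 36 mL/cmH2O = 8.5 × 0.036 L/cmH2O = 0.306 s.
Passive exhalation: V(t)/V₀ = e^(−t/τ) = e^(−0.58/0.306) = 0.1503.
Fraction exhaled = 1 − 0.1503 = 0.8497 → 84.97%.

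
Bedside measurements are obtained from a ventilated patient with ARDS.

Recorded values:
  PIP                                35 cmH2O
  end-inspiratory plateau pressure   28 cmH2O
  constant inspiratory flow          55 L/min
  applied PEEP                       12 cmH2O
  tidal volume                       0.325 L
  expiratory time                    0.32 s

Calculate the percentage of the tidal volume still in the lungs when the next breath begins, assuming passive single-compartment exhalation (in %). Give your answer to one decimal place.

12.7

Flow: 55 L/min ÷ 60 = 0.9167 L/s.
R = (PIP − Pplat)/V̇ = (35 − 28) / 0.9167 = 7.0/0.9167 = 7.636 cmH2O·s/L.
C = Vt/(Pplat − PEEP) = 325.0 / (28 − 12) = 325.0/16.0 = 20.313 mL/cmH2O.
τ = R × C = 7.636 × 0.02031 L/cmH2O = 0.1551 s.
Fraction remaining at end-expiration = e^(−Te/τ) = e^(−0.32/0.1551) = 0.127 → 12.7%.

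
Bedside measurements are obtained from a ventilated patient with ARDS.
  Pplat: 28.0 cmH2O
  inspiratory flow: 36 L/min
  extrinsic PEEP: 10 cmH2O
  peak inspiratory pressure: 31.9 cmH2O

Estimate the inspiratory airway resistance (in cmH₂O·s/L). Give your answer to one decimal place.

Flow: 36 L/min ÷ 60 = 0.6 L/s.
Raw = (PIP − Pplat) / flow = (31.9 − 28.0) / 0.6 = 3.9 / 0.6 = 6.5 cmH2O·s/L.

6.5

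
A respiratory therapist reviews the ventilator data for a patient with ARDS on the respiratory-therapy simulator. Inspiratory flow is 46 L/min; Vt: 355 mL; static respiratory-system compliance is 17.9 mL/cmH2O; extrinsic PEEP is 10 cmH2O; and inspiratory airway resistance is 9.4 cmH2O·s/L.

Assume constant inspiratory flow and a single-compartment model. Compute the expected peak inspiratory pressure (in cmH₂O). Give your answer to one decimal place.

Flow: 46 L/min ÷ 60 = 0.7667 L/s.
Equation of motion (constant flow): PIP = Vt/C + R·V̇ + PEEP.
PIP = 355/17.9 + 9.4×0.7667 + 10 = 19.832 + 7.207 + 10 = 37.039 cmH2O.

37.0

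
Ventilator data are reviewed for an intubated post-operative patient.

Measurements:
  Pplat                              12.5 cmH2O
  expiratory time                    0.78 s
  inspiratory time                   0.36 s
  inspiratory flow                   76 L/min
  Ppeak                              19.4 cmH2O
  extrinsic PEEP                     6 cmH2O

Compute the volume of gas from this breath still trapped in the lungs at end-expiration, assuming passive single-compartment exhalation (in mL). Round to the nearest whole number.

59

Flow: 76 L/min ÷ 60 = 1.2667 L/s.
Vt = flow × Ti = 1.2667 L/s × 0.36 s × 1000 mL/L = 456.01 mL.
R = (PIP − Pplat)/V̇ = (19.4 − 12.5) / 1.2667 = 6.9/1.2667 = 5.447 cmH2O·s/L.
C = Vt/(Pplat − PEEP) = 456.01 / (12.5 − 6) = 456.01/6.5 = 70.155 mL/cmH2O.
τ = R × C = 5.447 × 0.07016 L/cmH2O = 0.3822 s.
Fraction remaining = e^(−Te/τ) = e^(−0.78/0.3822) = 0.1299.
Trapped volume = 456.01 × 0.1299 = 59.236 mL.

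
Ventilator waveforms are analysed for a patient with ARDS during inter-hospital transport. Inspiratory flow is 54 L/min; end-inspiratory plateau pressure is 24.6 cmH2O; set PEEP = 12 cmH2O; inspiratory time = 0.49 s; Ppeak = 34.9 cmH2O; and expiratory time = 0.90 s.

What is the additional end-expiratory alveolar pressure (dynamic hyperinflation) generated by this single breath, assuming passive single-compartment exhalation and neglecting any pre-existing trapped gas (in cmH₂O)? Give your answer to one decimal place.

Flow: 54 L/min ÷ 60 = 0.9 L/s.
Vt = flow × Ti = 0.9 L/s × 0.49 s × 1000 mL/L = 441.0 mL.
R = (PIP − Pplat)/V̇ = (34.9 − 24.6) / 0.9 = 10.3/0.9 = 11.444 cmH2O·s/L.
C = Vt/(Pplat − PEEP) = 441.0 / (24.6 − 12) = 441.0/12.6 = 35.0 mL/cmH2O.
τ = R × C = 11.444 × 0.035 L/cmH2O = 0.4005 s.
Fraction remaining = e^(−Te/τ) = e^(−0.90/0.4005) = 0.1057; trapped volume = 441.0 × 0.1057 = 46.614 mL.
Additional alveolar pressure from trapping ≈ V_trapped / C = 46.614 / 35.0 = 1.332 cmH2O.

1.3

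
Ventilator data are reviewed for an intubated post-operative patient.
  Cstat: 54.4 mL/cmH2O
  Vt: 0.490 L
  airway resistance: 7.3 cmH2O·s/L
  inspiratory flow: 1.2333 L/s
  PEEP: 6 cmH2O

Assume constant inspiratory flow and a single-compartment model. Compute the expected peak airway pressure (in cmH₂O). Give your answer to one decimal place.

24.0

Equation of motion (constant flow): PIP = Vt/C + R·V̇ + PEEP.
PIP = 490/54.4 + 7.3×1.2333 + 6 = 9.007 + 9.003 + 6 = 24.01 cmH2O.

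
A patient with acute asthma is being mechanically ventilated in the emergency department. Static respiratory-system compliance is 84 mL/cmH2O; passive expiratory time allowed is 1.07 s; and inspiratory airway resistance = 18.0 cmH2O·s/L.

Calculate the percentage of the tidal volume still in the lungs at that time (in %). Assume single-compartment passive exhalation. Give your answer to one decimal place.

τ = R × C = 18.0 × 84 mL/cmH2O = 18.0 × 0.084 L/cmH2O = 1.512 s.
Passive exhalation: V(t)/V₀ = e^(−t/τ) = e^(−1.07/1.512) = 0.4928.
Fraction remaining = 0.4928 → 49.28%.

49.3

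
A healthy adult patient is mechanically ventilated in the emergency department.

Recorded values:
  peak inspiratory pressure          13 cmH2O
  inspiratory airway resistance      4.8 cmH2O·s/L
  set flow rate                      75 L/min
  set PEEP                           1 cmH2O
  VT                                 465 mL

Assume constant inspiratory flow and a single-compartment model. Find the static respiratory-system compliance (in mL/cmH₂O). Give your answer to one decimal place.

Flow: 75 L/min ÷ 60 = 1.25 L/s.
Equation of motion (constant flow): PIP = Vt/C + R·V̇ + PEEP.
Vt/C = PIP − R·V̇ − PEEP = 13 − 4.8×1.25 − 1 = 13 − 6.0 − 1 = 6.0 cmH2O.
C = Vt / 6.0 = 465 / 6.0 = 77.5 mL/cmH2O.

77.5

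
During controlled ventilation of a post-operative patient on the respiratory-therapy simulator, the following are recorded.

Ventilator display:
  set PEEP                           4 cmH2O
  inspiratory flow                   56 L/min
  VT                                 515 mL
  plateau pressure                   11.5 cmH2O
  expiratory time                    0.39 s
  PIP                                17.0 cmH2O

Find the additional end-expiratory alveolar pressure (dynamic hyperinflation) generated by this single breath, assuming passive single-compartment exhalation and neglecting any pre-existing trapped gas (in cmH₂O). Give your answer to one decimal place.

2.9

Flow: 56 L/min ÷ 60 = 0.9333 L/s.
R = (PIP − Pplat)/V̇ = (17.0 − 11.5) / 0.9333 = 5.5/0.9333 = 5.893 cmH2O·s/L.
C = Vt/(Pplat − PEEP) = 515.0 / (11.5 − 4) = 515.0/7.5 = 68.667 mL/cmH2O.
τ = R × C = 5.893 × 0.06867 L/cmH2O = 0.4047 s.
Fraction remaining = e^(−Te/τ) = e^(−0.39/0.4047) = 0.3815; trapped volume = 515.0 × 0.3815 = 196.47 mL.
Additional alveolar pressure from trapping ≈ V_trapped / C = 196.47 / 68.667 = 2.861 cmH2O.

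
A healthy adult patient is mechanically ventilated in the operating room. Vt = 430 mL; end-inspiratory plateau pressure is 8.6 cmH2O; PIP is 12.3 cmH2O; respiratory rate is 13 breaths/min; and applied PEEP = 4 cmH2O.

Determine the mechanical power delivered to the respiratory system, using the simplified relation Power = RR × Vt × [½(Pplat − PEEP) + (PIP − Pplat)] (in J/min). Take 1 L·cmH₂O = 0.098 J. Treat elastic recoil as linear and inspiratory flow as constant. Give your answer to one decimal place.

3.3

Per-breath work = Vt × [½(Pplat−PEEP) + (PIP−Pplat)] = 0.430 × [0.5×4.6 + 3.7] = 0.430 × 6.0 = 2.58 L·cmH2O.
Power = 13 × 2.58 = 33.54 L·cmH2O/min.
× 0.098 J/(L·cmH2O) → 3.287 J/min.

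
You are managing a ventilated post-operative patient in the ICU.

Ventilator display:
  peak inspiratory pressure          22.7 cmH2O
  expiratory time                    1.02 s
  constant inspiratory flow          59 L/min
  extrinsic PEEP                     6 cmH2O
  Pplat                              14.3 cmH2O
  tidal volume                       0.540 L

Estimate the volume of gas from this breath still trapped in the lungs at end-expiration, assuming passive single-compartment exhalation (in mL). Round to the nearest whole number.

Flow: 59 L/min ÷ 60 = 0.9833 L/s.
R = (PIP − Pplat)/V̇ = (22.7 − 14.3) / 0.9833 = 8.4/0.9833 = 8.543 cmH2O·s/L.
C = Vt/(Pplat − PEEP) = 540.0 / (14.3 − 6) = 540.0/8.3 = 65.06 mL/cmH2O.
τ = R × C = 8.543 × 0.06506 L/cmH2O = 0.5558 s.
Fraction remaining = e^(−Te/τ) = e^(−1.02/0.5558) = 0.1596.
Trapped volume = 540.0 × 0.1596 = 86.184 mL.

86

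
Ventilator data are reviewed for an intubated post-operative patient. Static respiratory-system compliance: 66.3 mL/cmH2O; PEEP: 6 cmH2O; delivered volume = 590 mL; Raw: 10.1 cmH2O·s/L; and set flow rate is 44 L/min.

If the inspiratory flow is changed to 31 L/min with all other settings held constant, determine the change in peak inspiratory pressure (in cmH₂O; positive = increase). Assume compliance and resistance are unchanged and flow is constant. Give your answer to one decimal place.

Flow: 44 L/min ÷ 60 = 0.7333 L/s.
New flow: 31 L/min ÷ 60 = 0.5167 L/s.
PIP = Vt/C + R·V̇ + PEEP (constant-flow equation of motion).
Only the resistive term changes: ΔPIP = R × ΔV̇ = 10.1 × (0.5167 − 0.7333) = 10.1 × -0.2166 = -2.188 cmH2O.

-2.2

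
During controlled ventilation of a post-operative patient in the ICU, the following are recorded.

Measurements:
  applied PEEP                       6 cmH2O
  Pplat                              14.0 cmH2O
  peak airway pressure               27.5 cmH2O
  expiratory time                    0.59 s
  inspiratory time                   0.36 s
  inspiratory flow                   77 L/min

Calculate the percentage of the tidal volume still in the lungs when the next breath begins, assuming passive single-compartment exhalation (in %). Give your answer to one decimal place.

Flow: 77 L/min ÷ 60 = 1.2833 L/s.
Vt = flow × Ti = 1.2833 L/s × 0.36 s × 1000 mL/L = 461.99 mL.
R = (PIP − Pplat)/V̇ = (27.5 − 14.0) / 1.2833 = 13.5/1.2833 = 10.52 cmH2O·s/L.
C = Vt/(Pplat − PEEP) = 461.99 / (14.0 − 6) = 461.99/8.0 = 57.749 mL/cmH2O.
τ = R × C = 10.52 × 0.05775 L/cmH2O = 0.6075 s.
Fraction remaining at end-expiration = e^(−Te/τ) = e^(−0.59/0.6075) = 0.3786 → 37.86%.

37.9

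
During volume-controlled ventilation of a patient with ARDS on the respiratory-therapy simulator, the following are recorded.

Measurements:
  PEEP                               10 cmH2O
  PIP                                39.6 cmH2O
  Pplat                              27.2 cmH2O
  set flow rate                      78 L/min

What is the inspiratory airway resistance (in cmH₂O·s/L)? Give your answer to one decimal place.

Flow: 78 L/min ÷ 60 = 1.3 L/s.
Raw = (PIP − Pplat) / flow = (39.6 − 27.2) / 1.3 = 12.4 / 1.3 = 9.538 cmH2O·s/L.

9.5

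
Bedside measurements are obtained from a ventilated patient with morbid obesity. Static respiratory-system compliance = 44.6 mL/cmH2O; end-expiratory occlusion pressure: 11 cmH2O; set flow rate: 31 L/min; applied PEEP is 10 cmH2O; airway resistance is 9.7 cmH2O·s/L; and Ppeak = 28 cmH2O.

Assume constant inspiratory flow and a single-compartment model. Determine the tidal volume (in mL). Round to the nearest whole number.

Flow: 31 L/min ÷ 60 = 0.5167 L/s.
Total PEEP = 11 cmH2O (set 10 + intrinsic 1); this is the baseline alveolar pressure.
Equation of motion (constant flow): PIP = Vt/C + R·V̇ + PEEP.
Vt/C = PIP − R·V̇ − PEEP = 28 − 5.012 − 11 = 11.988 cmH2O.
Vt = C × 11.988 = 44.6 × 11.988 = 534.66 mL.

535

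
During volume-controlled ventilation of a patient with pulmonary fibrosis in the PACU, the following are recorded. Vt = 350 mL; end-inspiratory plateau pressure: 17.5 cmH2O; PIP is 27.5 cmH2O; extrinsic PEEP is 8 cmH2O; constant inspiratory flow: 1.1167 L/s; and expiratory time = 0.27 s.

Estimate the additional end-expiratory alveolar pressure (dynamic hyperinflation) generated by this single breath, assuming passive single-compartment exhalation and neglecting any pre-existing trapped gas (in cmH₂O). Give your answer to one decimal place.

4.2

R = (PIP − Pplat)/V̇ = (27.5 − 17.5) / 1.1167 = 10.0/1.1167 = 8.955 cmH2O·s/L.
C = Vt/(Pplat − PEEP) = 350.0 / (17.5 − 8) = 350.0/9.5 = 36.842 mL/cmH2O.
τ = R × C = 8.955 × 0.03684 L/cmH2O = 0.3299 s.
Fraction remaining = e^(−Te/τ) = e^(−0.27/0.3299) = 0.4411; trapped volume = 350.0 × 0.4411 = 154.39 mL.
Additional alveolar pressure from trapping ≈ V_trapped / C = 154.39 / 36.842 = 4.191 cmH2O.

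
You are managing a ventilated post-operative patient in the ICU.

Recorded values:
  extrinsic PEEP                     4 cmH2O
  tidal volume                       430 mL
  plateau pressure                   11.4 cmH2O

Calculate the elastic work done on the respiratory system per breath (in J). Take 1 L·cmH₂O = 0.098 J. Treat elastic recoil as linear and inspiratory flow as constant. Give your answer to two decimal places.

Elastic work ≈ ½ × (Pplat − PEEP) × Vt = 0.5 × (11.4 − 4) × 0.430 L = 0.5 × 7.4 × 0.430 = 1.591 L·cmH2O.
× 0.098 J/(L·cmH2O) → 0.1559 J.

0.16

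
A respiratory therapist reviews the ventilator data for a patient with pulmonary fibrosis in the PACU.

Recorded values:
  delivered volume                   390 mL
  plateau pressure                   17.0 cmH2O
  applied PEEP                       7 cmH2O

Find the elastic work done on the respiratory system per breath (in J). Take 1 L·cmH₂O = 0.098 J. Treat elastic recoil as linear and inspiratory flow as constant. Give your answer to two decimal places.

0.19

Elastic work ≈ ½ × (Pplat − PEEP) × Vt = 0.5 × (17.0 − 7) × 0.390 L = 0.5 × 10.0 × 0.390 = 1.95 L·cmH2O.
× 0.098 J/(L·cmH2O) → 0.1911 J.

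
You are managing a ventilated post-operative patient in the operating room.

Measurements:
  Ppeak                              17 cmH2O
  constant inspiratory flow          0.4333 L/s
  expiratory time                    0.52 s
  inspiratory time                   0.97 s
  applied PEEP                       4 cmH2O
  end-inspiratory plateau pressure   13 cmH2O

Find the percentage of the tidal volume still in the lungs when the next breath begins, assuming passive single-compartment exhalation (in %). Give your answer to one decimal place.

Vt = flow × Ti = 0.4333 L/s × 0.97 s × 1000 mL/L = 420.3 mL.
R = (PIP − Pplat)/V̇ = (17 − 13) / 0.4333 = 4.0/0.4333 = 9.231 cmH2O·s/L.
C = Vt/(Pplat − PEEP) = 420.3 / (13 − 4) = 420.3/9.0 = 46.7 mL/cmH2O.
τ = R × C = 9.231 × 0.0467 L/cmH2O = 0.4311 s.
Fraction remaining at end-expiration = e^(−Te/τ) = e^(−0.52/0.4311) = 0.2993 → 29.93%.

29.9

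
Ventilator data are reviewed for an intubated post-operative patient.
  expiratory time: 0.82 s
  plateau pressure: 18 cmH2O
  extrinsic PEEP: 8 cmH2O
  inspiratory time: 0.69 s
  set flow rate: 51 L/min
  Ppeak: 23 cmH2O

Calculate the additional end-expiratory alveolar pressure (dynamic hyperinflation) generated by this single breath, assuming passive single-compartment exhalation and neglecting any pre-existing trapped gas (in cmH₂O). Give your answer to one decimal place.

0.9

Flow: 51 L/min ÷ 60 = 0.85 L/s.
Vt = flow × Ti = 0.85 L/s × 0.69 s × 1000 mL/L = 586.5 mL.
R = (PIP − Pplat)/V̇ = (23 − 18) / 0.85 = 5.0/0.85 = 5.882 cmH2O·s/L.
C = Vt/(Pplat − PEEP) = 586.5 / (18 − 8) = 586.5/10.0 = 58.65 mL/cmH2O.
τ = R × C = 5.882 × 0.05865 L/cmH2O = 0.345 s.
Fraction remaining = e^(−Te/τ) = e^(−0.82/0.345) = 0.09285; trapped volume = 586.5 × 0.09285 = 54.457 mL.
Additional alveolar pressure from trapping ≈ V_trapped / C = 54.457 / 58.65 = 0.9285 cmH2O.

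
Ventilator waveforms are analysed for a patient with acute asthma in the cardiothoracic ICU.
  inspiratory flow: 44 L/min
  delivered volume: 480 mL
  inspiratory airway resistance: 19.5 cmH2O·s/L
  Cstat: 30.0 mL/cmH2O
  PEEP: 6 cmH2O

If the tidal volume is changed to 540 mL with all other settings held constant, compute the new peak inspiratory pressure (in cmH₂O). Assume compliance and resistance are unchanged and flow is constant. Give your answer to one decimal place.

Flow: 44 L/min ÷ 60 = 0.7333 L/s.
PIP = Vt/C + R·V̇ + PEEP (constant-flow equation of motion).
Only the elastic term changes: ΔPIP = ΔVt / C = (540 − 480) / 30.0 = 2.0 cmH2O.
Original PIP = 480/30.0 + 19.5×0.7333 + 6 = 36.299 cmH2O; new PIP = 36.299 + (2.0) = 38.299 cmH2O.

38.3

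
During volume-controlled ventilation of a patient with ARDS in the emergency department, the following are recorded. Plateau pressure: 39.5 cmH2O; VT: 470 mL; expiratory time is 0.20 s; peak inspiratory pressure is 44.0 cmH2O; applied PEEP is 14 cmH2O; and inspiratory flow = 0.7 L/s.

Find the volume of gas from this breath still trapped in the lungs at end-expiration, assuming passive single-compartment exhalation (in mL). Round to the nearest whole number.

R = (PIP − Pplat)/V̇ = (44.0 − 39.5) / 0.7 = 4.5/0.7 = 6.429 cmH2O·s/L.
C = Vt/(Pplat − PEEP) = 470.0 / (39.5 − 14) = 470.0/25.5 = 18.431 mL/cmH2O.
τ = R × C = 6.429 × 0.01843 L/cmH2O = 0.1185 s.
Fraction remaining = e^(−Te/τ) = e^(−0.20/0.1185) = 0.1849.
Trapped volume = 470.0 × 0.1849 = 86.903 mL.

87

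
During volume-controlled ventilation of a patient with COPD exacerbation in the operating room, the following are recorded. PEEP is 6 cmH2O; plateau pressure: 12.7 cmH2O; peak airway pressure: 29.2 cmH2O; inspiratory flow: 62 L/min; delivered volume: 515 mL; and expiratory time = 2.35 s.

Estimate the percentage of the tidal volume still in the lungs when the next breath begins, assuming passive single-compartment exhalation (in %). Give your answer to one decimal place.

14.7

Flow: 62 L/min ÷ 60 = 1.0333 L/s.
R = (PIP − Pplat)/V̇ = (29.2 − 12.7) / 1.0333 = 16.5/1.0333 = 15.968 cmH2O·s/L.
C = Vt/(Pplat − PEEP) = 515.0 / (12.7 − 6) = 515.0/6.7 = 76.866 mL/cmH2O.
τ = R × C = 15.968 × 0.07687 L/cmH2O = 1.227 s.
Fraction remaining at end-expiration = e^(−Te/τ) = e^(−2.35/1.227) = 0.1473 → 14.73%.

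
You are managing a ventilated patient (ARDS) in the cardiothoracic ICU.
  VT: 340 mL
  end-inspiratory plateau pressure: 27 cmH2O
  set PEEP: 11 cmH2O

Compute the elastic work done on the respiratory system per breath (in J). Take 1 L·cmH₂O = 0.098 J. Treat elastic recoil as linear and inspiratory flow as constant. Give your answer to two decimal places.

0.27

Elastic work ≈ ½ × (Pplat − PEEP) × Vt = 0.5 × (27 − 11) × 0.340 L = 0.5 × 16.0 × 0.340 = 2.72 L·cmH2O.
× 0.098 J/(L·cmH2O) → 0.2666 J.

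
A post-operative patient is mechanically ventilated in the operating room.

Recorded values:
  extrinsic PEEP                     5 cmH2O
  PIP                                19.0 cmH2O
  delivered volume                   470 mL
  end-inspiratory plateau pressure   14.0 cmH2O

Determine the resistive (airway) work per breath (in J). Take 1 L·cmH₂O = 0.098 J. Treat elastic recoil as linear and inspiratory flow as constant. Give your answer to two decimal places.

With constant inspiratory flow the resistive pressure is constant at PIP − Pplat = 19.0 − 14.0 = 5.0 cmH2O, so resistive work = 5.0 × 0.470 = 2.35 L·cmH2O.
× 0.098 J/(L·cmH2O) → 0.2303 J.

0.23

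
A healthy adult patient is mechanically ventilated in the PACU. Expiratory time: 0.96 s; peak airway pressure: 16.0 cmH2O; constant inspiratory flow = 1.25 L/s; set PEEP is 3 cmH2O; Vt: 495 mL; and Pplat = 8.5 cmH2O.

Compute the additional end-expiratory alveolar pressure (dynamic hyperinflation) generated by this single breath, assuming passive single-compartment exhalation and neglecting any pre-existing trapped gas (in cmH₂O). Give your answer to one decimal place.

0.9

R = (PIP − Pplat)/V̇ = (16.0 − 8.5) / 1.25 = 7.5/1.25 = 6.0 cmH2O·s/L.
C = Vt/(Pplat − PEEP) = 495.0 / (8.5 − 3) = 495.0/5.5 = 90.0 mL/cmH2O.
τ = R × C = 6.0 × 0.09 L/cmH2O = 0.54 s.
Fraction remaining = e^(−Te/τ) = e^(−0.96/0.54) = 0.169; trapped volume = 495.0 × 0.169 = 83.655 mL.
Additional alveolar pressure from trapping ≈ V_trapped / C = 83.655 / 90.0 = 0.9295 cmH2O.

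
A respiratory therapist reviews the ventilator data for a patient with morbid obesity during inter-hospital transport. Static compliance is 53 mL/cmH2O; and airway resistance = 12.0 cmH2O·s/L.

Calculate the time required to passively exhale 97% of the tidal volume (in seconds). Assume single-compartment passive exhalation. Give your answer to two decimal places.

2.23

τ = R × C = 12.0 × 53 mL/cmH2O = 12.0 × 0.053 L/cmH2O = 0.636 s.
Exhaled fraction f = 1 − e^(−t/τ) → t = −τ·ln(1 − f) = −0.636·ln(0.03) = 2.23 s.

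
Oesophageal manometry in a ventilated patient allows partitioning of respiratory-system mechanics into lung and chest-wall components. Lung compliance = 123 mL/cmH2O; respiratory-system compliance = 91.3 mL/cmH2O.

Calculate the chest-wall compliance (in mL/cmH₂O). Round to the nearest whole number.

354

1/Ccw = 1/Crs − 1/CL.
1/Ccw = 1/91.3 − 1/123 = 0.002823.
Ccw = 354.23 mL/cmH2O.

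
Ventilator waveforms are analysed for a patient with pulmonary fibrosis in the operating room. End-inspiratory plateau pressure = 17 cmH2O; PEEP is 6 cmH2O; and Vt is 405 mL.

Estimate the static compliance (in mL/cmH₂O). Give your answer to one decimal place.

Cstat = Vt / (Pplat − PEEP) = 405 / (17 − 6) = 405 / 11.0 = 36.818 mL/cmH2O.

36.8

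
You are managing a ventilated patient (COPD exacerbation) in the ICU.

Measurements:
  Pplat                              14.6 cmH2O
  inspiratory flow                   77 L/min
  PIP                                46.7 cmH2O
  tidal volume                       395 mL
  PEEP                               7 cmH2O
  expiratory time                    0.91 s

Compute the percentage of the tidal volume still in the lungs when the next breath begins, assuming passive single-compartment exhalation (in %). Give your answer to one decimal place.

49.7

Flow: 77 L/min ÷ 60 = 1.2833 L/s.
R = (PIP − Pplat)/V̇ = (46.7 − 14.6) / 1.2833 = 32.1/1.2833 = 25.014 cmH2O·s/L.
C = Vt/(Pplat − PEEP) = 395.0 / (14.6 − 7) = 395.0/7.6 = 51.974 mL/cmH2O.
τ = R × C = 25.014 × 0.05197 L/cmH2O = 1.3 s.
Fraction remaining at end-expiration = e^(−Te/τ) = e^(−0.91/1.3) = 0.4966 → 49.66%.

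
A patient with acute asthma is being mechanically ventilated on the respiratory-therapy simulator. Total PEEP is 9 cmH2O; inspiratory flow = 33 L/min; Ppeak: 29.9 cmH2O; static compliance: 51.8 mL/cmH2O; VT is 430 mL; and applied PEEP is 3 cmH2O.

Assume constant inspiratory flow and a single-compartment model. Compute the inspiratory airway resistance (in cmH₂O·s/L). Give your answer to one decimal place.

Flow: 33 L/min ÷ 60 = 0.55 L/s.
Total PEEP = 9 cmH2O (set 3 + intrinsic 6); this is the baseline alveolar pressure.
Equation of motion (constant flow): PIP = Vt/C + R·V̇ + PEEP.
R·V̇ = PIP − Vt/C − PEEP = 29.9 − 430/51.8 − 9 = 29.9 − 8.301 − 9 = 12.599 cmH2O.
R = 12.599 / 0.55 = 22.907 cmH2O·s/L.

22.9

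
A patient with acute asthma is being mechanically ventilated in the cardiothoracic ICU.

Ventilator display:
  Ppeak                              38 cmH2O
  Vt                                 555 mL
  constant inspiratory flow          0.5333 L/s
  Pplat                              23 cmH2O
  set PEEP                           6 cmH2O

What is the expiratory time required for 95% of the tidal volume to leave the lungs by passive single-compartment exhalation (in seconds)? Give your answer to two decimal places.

R = (PIP − Pplat)/V̇ = (38 − 23) / 0.5333 = 15.0/0.5333 = 28.127 cmH2O·s/L.
C = Vt/(Pplat − PEEP) = 555.0 / (23 − 6) = 555.0/17.0 = 32.647 mL/cmH2O.
τ = R × C = 28.127 × 0.03265 L/cmH2O = 0.9183 s.
t = −τ·ln(1 − 0.95) = −0.9183·ln(0.05) = 2.751 s.

2.75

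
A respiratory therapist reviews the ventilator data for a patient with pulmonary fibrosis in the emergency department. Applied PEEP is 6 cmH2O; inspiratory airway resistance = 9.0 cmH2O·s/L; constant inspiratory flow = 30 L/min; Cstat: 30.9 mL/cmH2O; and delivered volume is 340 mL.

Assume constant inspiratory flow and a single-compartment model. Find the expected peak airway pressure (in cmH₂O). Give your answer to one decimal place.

21.5

Flow: 30 L/min ÷ 60 = 0.5 L/s.
Equation of motion (constant flow): PIP = Vt/C + R·V̇ + PEEP.
PIP = 340/30.9 + 9.0×0.5 + 6 = 11.003 + 4.5 + 6 = 21.503 cmH2O.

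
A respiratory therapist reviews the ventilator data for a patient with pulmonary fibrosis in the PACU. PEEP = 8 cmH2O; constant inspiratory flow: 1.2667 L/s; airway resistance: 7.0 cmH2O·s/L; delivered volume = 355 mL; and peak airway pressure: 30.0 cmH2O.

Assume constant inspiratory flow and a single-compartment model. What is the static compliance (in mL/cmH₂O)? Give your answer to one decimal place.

Equation of motion (constant flow): PIP = Vt/C + R·V̇ + PEEP.
Vt/C = PIP − R·V̇ − PEEP = 30.0 − 7.0×1.2667 − 8 = 30.0 − 8.867 − 8 = 13.133 cmH2O.
C = Vt / 13.133 = 355 / 13.133 = 27.031 mL/cmH2O.

27.0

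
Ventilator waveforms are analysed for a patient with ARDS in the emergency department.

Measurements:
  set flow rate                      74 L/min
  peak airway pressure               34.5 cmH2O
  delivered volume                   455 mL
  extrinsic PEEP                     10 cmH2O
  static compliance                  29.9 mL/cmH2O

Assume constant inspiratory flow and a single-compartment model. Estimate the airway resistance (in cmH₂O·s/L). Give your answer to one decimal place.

7.5

Flow: 74 L/min ÷ 60 = 1.2333 L/s.
Equation of motion (constant flow): PIP = Vt/C + R·V̇ + PEEP.
R·V̇ = PIP − Vt/C − PEEP = 34.5 − 455/29.9 − 10 = 34.5 − 15.217 − 10 = 9.283 cmH2O.
R = 9.283 / 1.2333 = 7.527 cmH2O·s/L.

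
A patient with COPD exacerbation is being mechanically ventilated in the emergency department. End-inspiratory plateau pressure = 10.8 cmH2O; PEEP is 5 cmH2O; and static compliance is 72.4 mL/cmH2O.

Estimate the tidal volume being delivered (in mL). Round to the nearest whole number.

420

Vt = Cstat × (Pplat − PEEP) = 72.4 × (10.8 − 5) = 72.4 × 5.8 = 419.92 mL.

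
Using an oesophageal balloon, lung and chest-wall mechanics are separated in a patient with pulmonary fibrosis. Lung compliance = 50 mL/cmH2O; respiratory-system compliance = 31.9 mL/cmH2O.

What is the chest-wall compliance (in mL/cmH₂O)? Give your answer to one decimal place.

1/Ccw = 1/Crs − 1/CL.
1/Ccw = 1/31.9 − 1/50 = 0.01135.
Ccw = 88.106 mL/cmH2O.

88.1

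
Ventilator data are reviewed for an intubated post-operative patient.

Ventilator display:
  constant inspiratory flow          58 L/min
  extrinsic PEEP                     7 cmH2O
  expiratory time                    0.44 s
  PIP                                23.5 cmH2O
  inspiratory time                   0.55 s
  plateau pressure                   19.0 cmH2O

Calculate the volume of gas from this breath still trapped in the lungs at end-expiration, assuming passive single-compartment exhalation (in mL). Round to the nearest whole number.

Flow: 58 L/min ÷ 60 = 0.9667 L/s.
Vt = flow × Ti = 0.9667 L/s × 0.55 s × 1000 mL/L = 531.69 mL.
R = (PIP − Pplat)/V̇ = (23.5 − 19.0) / 0.9667 = 4.5/0.9667 = 4.655 cmH2O·s/L.
C = Vt/(Pplat − PEEP) = 531.69 / (19.0 − 7) = 531.69/12.0 = 44.308 mL/cmH2O.
τ = R × C = 4.655 × 0.04431 L/cmH2O = 0.2063 s.
Fraction remaining = e^(−Te/τ) = e^(−0.44/0.2063) = 0.1185.
Trapped volume = 531.69 × 0.1185 = 63.005 mL.

63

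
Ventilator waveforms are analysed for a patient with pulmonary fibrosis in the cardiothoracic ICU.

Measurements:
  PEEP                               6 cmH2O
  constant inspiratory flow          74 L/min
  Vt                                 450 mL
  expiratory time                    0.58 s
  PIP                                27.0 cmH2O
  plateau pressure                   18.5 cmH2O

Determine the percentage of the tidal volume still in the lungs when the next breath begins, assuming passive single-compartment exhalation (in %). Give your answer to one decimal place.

9.7

Flow: 74 L/min ÷ 60 = 1.2333 L/s.
R = (PIP − Pplat)/V̇ = (27.0 − 18.5) / 1.2333 = 8.5/1.2333 = 6.892 cmH2O·s/L.
C = Vt/(Pplat − PEEP) = 450.0 / (18.5 − 6) = 450.0/12.5 = 36.0 mL/cmH2O.
τ = R × C = 6.892 × 0.036 L/cmH2O = 0.2481 s.
Fraction remaining at end-expiration = e^(−Te/τ) = e^(−0.58/0.2481) = 0.09654 → 9.654%.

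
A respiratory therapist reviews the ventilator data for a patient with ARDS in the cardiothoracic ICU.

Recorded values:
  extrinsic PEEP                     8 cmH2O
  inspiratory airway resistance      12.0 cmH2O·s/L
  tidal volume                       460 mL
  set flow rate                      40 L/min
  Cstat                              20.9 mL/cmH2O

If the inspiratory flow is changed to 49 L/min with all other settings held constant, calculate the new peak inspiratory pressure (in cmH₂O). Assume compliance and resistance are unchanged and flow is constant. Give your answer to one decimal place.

39.8

Flow: 40 L/min ÷ 60 = 0.6667 L/s.
New flow: 49 L/min ÷ 60 = 0.8167 L/s.
PIP = Vt/C + R·V̇ + PEEP (constant-flow equation of motion).
Only the resistive term changes: ΔPIP = R × ΔV̇ = 12.0 × (0.8167 − 0.6667) = 12.0 × 0.15 = 1.8 cmH2O.
Original PIP = 460/20.9 + 12.0×0.6667 + 8 = 38.01 cmH2O; new PIP = 38.01 + (1.8) = 39.81 cmH2O.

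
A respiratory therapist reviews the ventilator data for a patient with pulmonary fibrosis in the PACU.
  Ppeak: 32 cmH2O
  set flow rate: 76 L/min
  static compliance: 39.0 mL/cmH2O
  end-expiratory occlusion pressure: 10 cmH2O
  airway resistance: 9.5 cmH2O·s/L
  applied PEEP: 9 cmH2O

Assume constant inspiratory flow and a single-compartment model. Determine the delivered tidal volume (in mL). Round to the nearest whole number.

389

Flow: 76 L/min ÷ 60 = 1.2667 L/s.
Total PEEP = 10 cmH2O (set 9 + intrinsic 1); this is the baseline alveolar pressure.
Equation of motion (constant flow): PIP = Vt/C + R·V̇ + PEEP.
Vt/C = PIP − R·V̇ − PEEP = 32 − 12.034 − 10 = 9.966 cmH2O.
Vt = C × 9.966 = 39.0 × 9.966 = 388.67 mL.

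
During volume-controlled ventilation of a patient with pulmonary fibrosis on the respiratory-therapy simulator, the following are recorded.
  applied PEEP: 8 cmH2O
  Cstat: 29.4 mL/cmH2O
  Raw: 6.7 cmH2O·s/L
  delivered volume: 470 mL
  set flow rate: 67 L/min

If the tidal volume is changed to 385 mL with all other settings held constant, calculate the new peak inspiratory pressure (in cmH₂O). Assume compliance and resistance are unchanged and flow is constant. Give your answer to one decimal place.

28.6

Flow: 67 L/min ÷ 60 = 1.1167 L/s.
PIP = Vt/C + R·V̇ + PEEP (constant-flow equation of motion).
Only the elastic term changes: ΔPIP = ΔVt / C = (385 − 470) / 29.4 = -2.891 cmH2O.
Original PIP = 470/29.4 + 6.7×1.1167 + 8 = 31.468 cmH2O; new PIP = 31.468 + (-2.891) = 28.577 cmH2O.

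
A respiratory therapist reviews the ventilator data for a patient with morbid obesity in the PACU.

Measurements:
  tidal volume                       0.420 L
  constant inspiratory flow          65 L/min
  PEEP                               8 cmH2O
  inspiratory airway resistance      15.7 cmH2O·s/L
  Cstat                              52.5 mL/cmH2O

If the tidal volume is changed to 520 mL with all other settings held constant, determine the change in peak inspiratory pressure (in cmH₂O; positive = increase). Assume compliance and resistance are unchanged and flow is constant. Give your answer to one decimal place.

1.9

PIP = Vt/C + R·V̇ + PEEP (constant-flow equation of motion).
Only the elastic term changes: ΔPIP = ΔVt / C = (520 − 420) / 52.5 = 1.905 cmH2O.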